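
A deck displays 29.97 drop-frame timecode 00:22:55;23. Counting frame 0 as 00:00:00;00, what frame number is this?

As if non-drop at 30 labels/s: (0 × 3600 + 22 × 60 + 55) × 30 + 23 = 41273.
Minute boundaries passed: 22; those not divisible by 10: 22 − 2 = 20; dropped labels = 2 × 20 = 40.
Actual frame index = 41273 − 40 = 41233.

41233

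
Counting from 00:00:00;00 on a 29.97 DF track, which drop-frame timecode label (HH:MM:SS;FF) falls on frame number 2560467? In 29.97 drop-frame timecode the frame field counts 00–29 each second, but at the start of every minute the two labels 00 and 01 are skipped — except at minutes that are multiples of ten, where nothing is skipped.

Ten DF minutes hold 17982 frames, so frame 2560467 lies in block 142 (frames 2553444–2571425) with 7023 frames into that block.
The block's first minute is 1800 frames and the rest 1798 each; 7023 frames reaches minute 3, so 142 × 18 + 3 × 2 = 2562 labels have been skipped so far.
Adding those back, label number 2560467 + 2562 = 2563029 at 30 labels/s is 85434 s + 9 f = 23 h 43 min 54 s frame 9, i.e. 23:43:54;09.

23:43:54;09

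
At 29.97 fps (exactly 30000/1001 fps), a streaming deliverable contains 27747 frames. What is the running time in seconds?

925.8249 seconds

Running time = 27747 / (30000/1001) = 925.8249 s.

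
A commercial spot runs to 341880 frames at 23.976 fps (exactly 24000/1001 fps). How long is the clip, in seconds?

Running time = 341880 / (24000/1001) = 14259.245 s.

14259.245 seconds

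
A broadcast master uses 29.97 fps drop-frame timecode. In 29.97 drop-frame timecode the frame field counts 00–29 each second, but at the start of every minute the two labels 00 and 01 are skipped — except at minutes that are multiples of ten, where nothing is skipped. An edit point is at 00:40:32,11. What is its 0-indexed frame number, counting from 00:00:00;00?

72899

Complete 10-minute blocks: 4, each 17982 frames → 71928.
Remaining 0 whole minutes in the current block: 0 frames.
Within the current minute: 32 × 30 + 11 = 971. Total = 71928 + 0 + 971 = 72899.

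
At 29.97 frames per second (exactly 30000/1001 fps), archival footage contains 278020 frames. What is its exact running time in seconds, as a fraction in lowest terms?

Running time = 278020 ÷ (30000/1001) = 278020 × 1001/30000 = 13914901/1500 s.

13914901/1500 seconds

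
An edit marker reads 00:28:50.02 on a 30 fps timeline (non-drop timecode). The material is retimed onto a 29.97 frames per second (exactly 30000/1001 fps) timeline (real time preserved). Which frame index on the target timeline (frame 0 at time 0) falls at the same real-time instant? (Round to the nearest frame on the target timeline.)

Source frame index: (0×3600 + 28×60 + 50) × 30 + 2 = 51902.
Real time: 51902 / (30) = 25951/15 s.
Target frame: (25951/15) × (30000/1001) = 51902000/1001 ≈ 51850.150 → 51850.

frame 51850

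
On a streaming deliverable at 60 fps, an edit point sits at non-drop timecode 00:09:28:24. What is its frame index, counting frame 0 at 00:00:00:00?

34104

Total seconds to the label: (0 × 3600 + 9 × 60 + 28) = 568.
Frame index = 568 × 60 + 24 = 34104.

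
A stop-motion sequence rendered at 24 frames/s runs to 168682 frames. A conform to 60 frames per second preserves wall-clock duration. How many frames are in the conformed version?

Frames at target rate = 168682 × (60) / (24) = 421705.

421705 frames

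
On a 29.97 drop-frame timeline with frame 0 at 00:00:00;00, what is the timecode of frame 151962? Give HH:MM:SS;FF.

01:24:30;14

Each 10-minute DF block holds 10 × 60 × 30 − 9 × 2 = 17982 frames. 151962 ÷ 17982 → 8 full blocks, remainder 8106.
Within the partial block the first minute is 1800 frames and each further minute 1798, so 4 further minute boundaries passed. Total skipped labels = 18 × 8 + 2 × 4 = 152.
Non-drop label index = 151962 + 152 = 152114; at 30 labels/s that is 01:24:30:14, i.e. DF 01:24:30;14.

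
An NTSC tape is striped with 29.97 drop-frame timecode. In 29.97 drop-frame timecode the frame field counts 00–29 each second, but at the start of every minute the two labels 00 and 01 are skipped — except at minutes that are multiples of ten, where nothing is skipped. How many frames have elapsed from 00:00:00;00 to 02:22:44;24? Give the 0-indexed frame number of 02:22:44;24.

Complete 10-minute blocks: 14, each 17982 frames → 251748.
Remaining 2 whole minutes in the current block: 1800 + 1 × 1798 = 3598 frames.
Within the current minute: 44 × 30 + 24 − 2 = 1342 (labels ;00/;01 skipped at this minute). Total = 251748 + 3598 + 1342 = 256688.

256688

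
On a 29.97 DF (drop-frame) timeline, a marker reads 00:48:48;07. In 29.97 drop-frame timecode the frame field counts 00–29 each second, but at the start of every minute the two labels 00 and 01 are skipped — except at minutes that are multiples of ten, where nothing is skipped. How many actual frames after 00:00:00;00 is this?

87759

As if non-drop at 30 labels/s: (0 × 3600 + 48 × 60 + 48) × 30 + 7 = 87847.
Minute boundaries passed: 48; those not divisible by 10: 48 − 4 = 44; dropped labels = 2 × 44 = 88.
Actual frame index = 87847 − 88 = 87759.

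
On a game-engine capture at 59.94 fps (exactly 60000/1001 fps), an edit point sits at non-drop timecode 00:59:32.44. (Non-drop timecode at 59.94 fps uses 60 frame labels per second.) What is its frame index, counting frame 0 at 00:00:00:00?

Total seconds to the label: (0 × 3600 + 59 × 60 + 32) = 3572.
Frame index = 3572 × 60 + 44 = 214364.

frame 214364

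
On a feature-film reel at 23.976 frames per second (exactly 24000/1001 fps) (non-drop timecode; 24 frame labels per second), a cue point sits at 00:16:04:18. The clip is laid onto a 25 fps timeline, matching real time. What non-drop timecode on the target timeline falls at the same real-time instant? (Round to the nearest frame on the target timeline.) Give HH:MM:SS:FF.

00:16:05:18

Source frame index: (0×3600 + 16×60 + 4) × 24 + 18 = 23154.
Real time: 23154 / (24000/1001) = 3862859/4000 s.
Target frame: (3862859/4000) × (25) = 3862859/160 ≈ 24142.869 → 24143.
At 25 labels/s: frame 24143 → 00:16:05:18.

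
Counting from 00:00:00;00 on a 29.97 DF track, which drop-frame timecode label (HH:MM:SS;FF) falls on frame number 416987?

Each 10-minute DF block holds 10 × 60 × 30 − 9 × 2 = 17982 frames. 416987 ÷ 17982 → 23 full blocks, remainder 3401.
Within the partial block the first minute is 1800 frames and each further minute 1798, so 1 further minute boundary passed. Total skipped labels = 18 × 23 + 2 × 1 = 416.
Non-drop label index = 416987 + 416 = 417403; at 30 labels/s that is 03:51:53:13, i.e. DF 03:51:53;13.

03:51:53;13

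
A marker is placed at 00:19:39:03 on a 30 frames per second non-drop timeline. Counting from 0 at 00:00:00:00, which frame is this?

Total seconds to the label: (0 × 3600 + 19 × 60 + 39) = 1179.
Frame index = 1179 × 30 + 3 = 35373.

frame 35373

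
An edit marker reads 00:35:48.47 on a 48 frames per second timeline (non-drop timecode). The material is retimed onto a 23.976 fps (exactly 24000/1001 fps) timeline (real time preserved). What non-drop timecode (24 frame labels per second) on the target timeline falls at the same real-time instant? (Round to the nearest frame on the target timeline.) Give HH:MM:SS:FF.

Source frame index: (0×3600 + 35×60 + 48) × 48 + 47 = 103151.
Real time: 103151 / (48) = 103151/48 s.
Target frame: (103151/48) × (24000/1001) = 51575500/1001 ≈ 51523.976 → 51524.
At 24 labels/s: frame 51524 → 00:35:46:20.

00:35:46:20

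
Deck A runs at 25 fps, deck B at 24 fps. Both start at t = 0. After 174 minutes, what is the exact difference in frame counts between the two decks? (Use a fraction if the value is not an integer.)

10440 frames

174 min = 10440 s.
A emits 25 × 10440 = 261000 frames; B emits 24 × 10440 = 250560.
Difference = 10440 frames; B is behind A.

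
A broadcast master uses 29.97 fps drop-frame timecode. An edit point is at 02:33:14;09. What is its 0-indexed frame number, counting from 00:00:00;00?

As if non-drop at 30 labels/s: (2 × 3600 + 33 × 60 + 14) × 30 + 9 = 275829.
Minute boundaries passed: 153; those not divisible by 10: 153 − 15 = 138; dropped labels = 2 × 138 = 276.
Actual frame index = 275829 − 276 = 275553.

275553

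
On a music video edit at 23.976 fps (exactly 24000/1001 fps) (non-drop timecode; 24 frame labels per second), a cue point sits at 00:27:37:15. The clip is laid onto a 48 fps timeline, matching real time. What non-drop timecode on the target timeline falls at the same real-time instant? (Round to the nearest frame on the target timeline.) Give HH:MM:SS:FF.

Source frame index: (0×3600 + 27×60 + 37) × 24 + 15 = 39783.
Real time: 39783 / (24000/1001) = 13274261/8000 s.
Target frame: (13274261/8000) × (48) = 39822783/500 ≈ 79645.566 → 79646.
At 48 labels/s: frame 79646 → 00:27:39:14.

00:27:39:14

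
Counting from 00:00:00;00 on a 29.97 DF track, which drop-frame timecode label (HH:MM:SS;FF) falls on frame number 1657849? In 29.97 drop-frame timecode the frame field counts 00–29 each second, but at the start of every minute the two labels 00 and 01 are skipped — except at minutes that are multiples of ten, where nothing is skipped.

15:21:56;27

Ten DF minutes hold 17982 frames, so frame 1657849 lies in block 92 (frames 1654344–1672325) with 3505 frames into that block.
The block's first minute is 1800 frames and the rest 1798 each; 3505 frames reaches minute 1, so 92 × 18 + 1 × 2 = 1658 labels have been skipped so far.
Adding those back, label number 1657849 + 1658 = 1659507 at 30 labels/s is 55316 s + 27 f = 15 h 21 min 56 s frame 27, i.e. 15:21:56;27.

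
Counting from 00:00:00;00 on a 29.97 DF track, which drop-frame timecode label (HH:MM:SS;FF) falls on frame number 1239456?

11:29:16;18

Ten DF minutes hold 17982 frames, so frame 1239456 lies in block 68 (frames 1222776–1240757) with 16680 frames into that block.
The block's first minute is 1800 frames and the rest 1798 each; 16680 frames reaches minute 9, so 68 × 18 + 9 × 2 = 1242 labels have been skipped so far.
Adding those back, label number 1239456 + 1242 = 1240698 at 30 labels/s is 41356 s + 18 f = 11 h 29 min 16 s frame 18, i.e. 11:29:16;18.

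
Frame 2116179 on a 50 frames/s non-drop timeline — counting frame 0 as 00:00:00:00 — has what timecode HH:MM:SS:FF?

11:45:23:29

2116179 ÷ 50 = 42323 full seconds, remainder 29 frames.
42323 s = 11 h 45 min 23 s.
Timecode: 11:45:23:29.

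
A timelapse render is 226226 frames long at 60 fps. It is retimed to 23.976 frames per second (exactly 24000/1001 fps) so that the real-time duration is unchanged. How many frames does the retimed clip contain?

Target frames = source frames × (target rate / source rate) = 226226 × (24000/1001)/(60) = 226226 × 400/1001 = 90400.

90400 frames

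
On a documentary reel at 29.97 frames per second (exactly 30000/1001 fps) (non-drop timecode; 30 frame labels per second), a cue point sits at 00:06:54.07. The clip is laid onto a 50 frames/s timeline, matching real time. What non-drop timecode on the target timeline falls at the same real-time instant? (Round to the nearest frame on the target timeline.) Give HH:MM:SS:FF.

Source frame index: (0×3600 + 6×60 + 54) × 30 + 7 = 12427.
Real time: 12427 / (30000/1001) = 12439427/30000 s.
Target frame: (12439427/30000) × (50) = 12439427/600 ≈ 20732.378 → 20732.
At 50 labels/s: frame 20732 → 00:06:54:32.

00:06:54:32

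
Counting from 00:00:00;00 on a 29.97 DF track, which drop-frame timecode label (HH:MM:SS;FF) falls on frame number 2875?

Each 10-minute DF block holds 10 × 60 × 30 − 9 × 2 = 17982 frames. 2875 ÷ 17982 → 0 full blocks, remainder 2875.
Within the partial block the first minute is 1800 frames and each further minute 1798, so 1 further minute boundary passed. Total skipped labels = 18 × 0 + 2 × 1 = 2.
Non-drop label index = 2875 + 2 = 2877; at 30 labels/s that is 00:01:35:27, i.e. DF 00:01:35;27.

00:01:35;27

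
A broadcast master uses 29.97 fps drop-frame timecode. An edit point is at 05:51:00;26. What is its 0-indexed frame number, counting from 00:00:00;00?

As if non-drop at 30 labels/s: (5 × 3600 + 51 × 60 + 0) × 30 + 26 = 631826.
Minute boundaries passed: 351; those not divisible by 10: 351 − 35 = 316; dropped labels = 2 × 316 = 632.
Actual frame index = 631826 − 632 = 631194.

631194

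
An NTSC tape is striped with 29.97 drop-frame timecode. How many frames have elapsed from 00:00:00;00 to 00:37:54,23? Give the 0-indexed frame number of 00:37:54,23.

As if non-drop at 30 labels/s: (0 × 3600 + 37 × 60 + 54) × 30 + 23 = 68243.
Minute boundaries passed: 37; those not divisible by 10: 37 − 3 = 34; dropped labels = 2 × 34 = 68.
Actual frame index = 68243 − 68 = 68175.

68175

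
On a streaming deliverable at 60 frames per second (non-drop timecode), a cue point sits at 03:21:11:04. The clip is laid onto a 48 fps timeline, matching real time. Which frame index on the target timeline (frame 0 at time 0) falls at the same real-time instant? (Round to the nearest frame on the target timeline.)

frame 579411

Source frame index: (3×3600 + 21×60 + 11) × 60 + 4 = 724264.
Real time: 724264 / (60) = 181066/15 s.
Target frame: (181066/15) × (48) = 2897056/5 ≈ 579411.200 → 579411.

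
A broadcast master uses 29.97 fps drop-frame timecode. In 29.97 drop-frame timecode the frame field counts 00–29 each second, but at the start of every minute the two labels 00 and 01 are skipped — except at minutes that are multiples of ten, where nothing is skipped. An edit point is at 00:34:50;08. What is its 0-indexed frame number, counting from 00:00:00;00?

62646

As if non-drop at 30 labels/s: (0 × 3600 + 34 × 60 + 50) × 30 + 8 = 62708.
Minute boundaries passed: 34; those not divisible by 10: 34 − 3 = 31; dropped labels = 2 × 31 = 62.
Actual frame index = 62708 − 62 = 62646.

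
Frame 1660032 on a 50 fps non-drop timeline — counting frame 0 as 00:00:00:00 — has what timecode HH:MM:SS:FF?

09:13:20:32

1660032 ÷ 50 = 33200 full seconds, remainder 32 frames.
33200 s = 9 h 13 min 20 s.
Timecode: 09:13:20:32.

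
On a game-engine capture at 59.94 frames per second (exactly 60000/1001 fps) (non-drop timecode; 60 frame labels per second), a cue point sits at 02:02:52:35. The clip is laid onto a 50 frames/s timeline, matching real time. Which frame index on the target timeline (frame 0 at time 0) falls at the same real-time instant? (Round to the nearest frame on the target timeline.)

frame 368998

Source frame index: (2×3600 + 2×60 + 52) × 60 + 35 = 442355.
Real time: 442355 / (60000/1001) = 88559471/12000 s.
Target frame: (88559471/12000) × (50) = 88559471/240 ≈ 368997.796 → 368998.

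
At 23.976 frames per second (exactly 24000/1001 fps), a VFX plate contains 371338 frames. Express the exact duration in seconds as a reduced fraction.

185854669/12000 seconds

Running time = 371338 ÷ (24000/1001) = 371338 × 1001/24000 = 185854669/12000 s.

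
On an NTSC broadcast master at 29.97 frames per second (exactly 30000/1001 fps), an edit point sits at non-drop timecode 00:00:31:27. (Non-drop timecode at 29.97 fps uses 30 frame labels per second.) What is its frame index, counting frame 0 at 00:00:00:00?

Total seconds to the label: (0 × 3600 + 0 × 60 + 31) = 31.
Frame index = 31 × 30 + 27 = 957.

957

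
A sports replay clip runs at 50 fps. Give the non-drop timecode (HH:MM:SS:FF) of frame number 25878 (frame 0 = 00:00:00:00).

25878 ÷ 50 = 517 full seconds, remainder 28 frames.
517 s = 0 h 8 min 37 s.
Timecode: 00:08:37:28.

00:08:37:28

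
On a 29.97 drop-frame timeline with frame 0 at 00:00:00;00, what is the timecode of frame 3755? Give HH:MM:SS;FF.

Each 10-minute DF block holds 10 × 60 × 30 − 9 × 2 = 17982 frames. 3755 ÷ 17982 → 0 full blocks, remainder 3755.
Within the partial block the first minute is 1800 frames and each further minute 1798, so 2 further minute boundaries passed. Total skipped labels = 18 × 0 + 2 × 2 = 4.
Non-drop label index = 3755 + 4 = 3759; at 30 labels/s that is 00:02:05:09, i.e. DF 00:02:05;09.

00:02:05;09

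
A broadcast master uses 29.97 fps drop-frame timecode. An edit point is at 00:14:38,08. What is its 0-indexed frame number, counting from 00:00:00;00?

Complete 10-minute blocks: 1, each 17982 frames → 17982.
Remaining 4 whole minutes in the current block: 1800 + 3 × 1798 = 7194 frames.
Within the current minute: 38 × 30 + 8 − 2 = 1146 (labels ;00/;01 skipped at this minute). Total = 17982 + 7194 + 1146 = 26322.

26322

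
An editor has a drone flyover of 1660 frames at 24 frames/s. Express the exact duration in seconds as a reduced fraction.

Running time = 1660 ÷ (24) = 1660 × 1/24 = 415/6 s.

415/6 seconds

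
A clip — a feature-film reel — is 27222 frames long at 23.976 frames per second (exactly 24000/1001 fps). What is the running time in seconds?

1135.38425 seconds

Running time = 27222 / (24000/1001) = 1135.38425 s.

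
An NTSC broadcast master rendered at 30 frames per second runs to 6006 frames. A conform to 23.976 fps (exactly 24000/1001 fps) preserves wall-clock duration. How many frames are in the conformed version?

Target frames = source frames × (target rate / source rate) = 6006 × (24000/1001)/(30) = 6006 × 800/1001 = 4800.

4800 frames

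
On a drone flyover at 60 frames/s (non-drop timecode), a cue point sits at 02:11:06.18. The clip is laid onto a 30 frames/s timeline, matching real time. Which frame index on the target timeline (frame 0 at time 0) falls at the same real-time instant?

Source frame index: (2×3600 + 11×60 + 6) × 60 + 18 = 471978.
Real time: 471978 / (60) = 78663/10 s.
Target frame: (78663/10) × (30) = 235989.

frame 235989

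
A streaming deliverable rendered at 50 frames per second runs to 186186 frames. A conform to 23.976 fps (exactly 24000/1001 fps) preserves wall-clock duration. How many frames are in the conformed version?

89280 frames

Target frames = source frames × (target rate / source rate) = 186186 × (24000/1001)/(50) = 186186 × 480/1001 = 89280.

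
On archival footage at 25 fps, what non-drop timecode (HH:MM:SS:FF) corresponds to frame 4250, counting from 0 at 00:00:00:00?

00:02:50:00

4250 ÷ 25 = 170 full seconds, remainder 0 frames.
170 s = 0 h 2 min 50 s.
Timecode: 00:02:50:00.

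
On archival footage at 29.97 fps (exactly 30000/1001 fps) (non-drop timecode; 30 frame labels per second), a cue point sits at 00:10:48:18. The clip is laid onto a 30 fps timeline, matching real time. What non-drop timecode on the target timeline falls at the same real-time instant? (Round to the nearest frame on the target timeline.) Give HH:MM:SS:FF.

Source frame index: (0×3600 + 10×60 + 48) × 30 + 18 = 19458.
Real time: 19458 / (30000/1001) = 3246243/5000 s.
Target frame: (3246243/5000) × (30) = 9738729/500 ≈ 19477.458 → 19477.
At 30 labels/s: frame 19477 → 00:10:49:07.

00:10:49:07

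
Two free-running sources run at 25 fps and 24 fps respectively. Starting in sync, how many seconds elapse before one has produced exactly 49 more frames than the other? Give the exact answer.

The gap grows by |24 − 25| = 1 frame per second.
Time for a 49-frame gap: 49 ÷ (1) = 49 s.

49 seconds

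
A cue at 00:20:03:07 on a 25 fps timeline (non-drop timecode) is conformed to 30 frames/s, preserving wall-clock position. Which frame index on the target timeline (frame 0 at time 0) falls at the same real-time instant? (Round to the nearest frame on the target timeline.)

Source frame index: (0×3600 + 20×60 + 3) × 25 + 7 = 30082.
Real time: 30082 / (25) = 30082/25 s.
Target frame: (30082/25) × (30) = 180492/5 ≈ 36098.400 → 36098.

frame 36098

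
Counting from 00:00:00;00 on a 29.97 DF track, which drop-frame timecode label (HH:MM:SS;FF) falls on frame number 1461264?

Each 10-minute DF block holds 10 × 60 × 30 − 9 × 2 = 17982 frames. 1461264 ÷ 17982 → 81 full blocks, remainder 4722.
Within the partial block the first minute is 1800 frames and each further minute 1798, so 2 further minute boundaries passed. Total skipped labels = 18 × 81 + 2 × 2 = 1462.
Non-drop label index = 1461264 + 1462 = 1462726; at 30 labels/s that is 13:32:37:16, i.e. DF 13:32:37;16.

13:32:37;16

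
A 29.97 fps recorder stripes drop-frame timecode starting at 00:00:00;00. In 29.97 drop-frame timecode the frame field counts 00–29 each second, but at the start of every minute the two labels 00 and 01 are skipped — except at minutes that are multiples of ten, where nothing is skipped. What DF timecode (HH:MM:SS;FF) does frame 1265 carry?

Each 10-minute DF block holds 10 × 60 × 30 − 9 × 2 = 17982 frames. 1265 ÷ 17982 → 0 full blocks, remainder 1265.
Within the partial block the first minute is 1800 frames and each further minute 1798, so 0 further minute boundaries passed. Total skipped labels = 18 × 0 + 2 × 0 = 0.
Non-drop label index = 1265 + 0 = 1265; at 30 labels/s that is 00:00:42:05, i.e. DF 00:00:42;05.

00:00:42;05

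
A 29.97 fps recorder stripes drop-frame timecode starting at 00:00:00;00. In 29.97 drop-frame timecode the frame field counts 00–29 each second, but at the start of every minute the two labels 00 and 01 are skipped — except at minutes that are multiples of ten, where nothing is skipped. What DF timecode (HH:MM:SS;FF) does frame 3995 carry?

Each 10-minute DF block holds 10 × 60 × 30 − 9 × 2 = 17982 frames. 3995 ÷ 17982 → 0 full blocks, remainder 3995.
Within the partial block the first minute is 1800 frames and each further minute 1798, so 2 further minute boundaries passed. Total skipped labels = 18 × 0 + 2 × 2 = 4.
Non-drop label index = 3995 + 4 = 3999; at 30 labels/s that is 00:02:13:09, i.e. DF 00:02:13;09.

00:02:13;09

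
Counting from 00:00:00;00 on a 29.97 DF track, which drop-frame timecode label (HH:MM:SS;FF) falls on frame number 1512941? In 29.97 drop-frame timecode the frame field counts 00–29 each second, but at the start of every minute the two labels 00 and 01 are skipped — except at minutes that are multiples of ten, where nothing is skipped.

Each 10-minute DF block holds 10 × 60 × 30 − 9 × 2 = 17982 frames. 1512941 ÷ 17982 → 84 full blocks, remainder 2453.
Within the partial block the first minute is 1800 frames and each further minute 1798, so 1 further minute boundary passed. Total skipped labels = 18 × 84 + 2 × 1 = 1514.
Non-drop label index = 1512941 + 1514 = 1514455; at 30 labels/s that is 14:01:21:25, i.e. DF 14:01:21;25.

14:01:21;25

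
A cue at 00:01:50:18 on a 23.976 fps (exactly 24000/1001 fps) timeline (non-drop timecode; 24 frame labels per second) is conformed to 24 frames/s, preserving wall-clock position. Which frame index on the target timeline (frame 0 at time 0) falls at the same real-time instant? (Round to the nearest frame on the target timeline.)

frame 2661

Source frame index: (0×3600 + 1×60 + 50) × 24 + 18 = 2658.
Real time: 2658 / (24000/1001) = 443443/4000 s.
Target frame: (443443/4000) × (24) = 1330329/500 ≈ 2660.658 → 2661.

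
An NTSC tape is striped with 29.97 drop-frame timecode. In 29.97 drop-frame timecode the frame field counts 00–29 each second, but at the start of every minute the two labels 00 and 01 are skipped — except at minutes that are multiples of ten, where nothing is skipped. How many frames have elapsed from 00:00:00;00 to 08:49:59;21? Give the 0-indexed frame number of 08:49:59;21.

953037

As if non-drop at 30 labels/s: (8 × 3600 + 49 × 60 + 59) × 30 + 21 = 953991.
Minute boundaries passed: 529; those not divisible by 10: 529 − 52 = 477; dropped labels = 2 × 477 = 954.
Actual frame index = 953991 − 954 = 953037.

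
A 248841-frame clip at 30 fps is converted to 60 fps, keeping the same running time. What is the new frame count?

497682 frames

Frames at target rate = 248841 × (60) / (30) = 497682.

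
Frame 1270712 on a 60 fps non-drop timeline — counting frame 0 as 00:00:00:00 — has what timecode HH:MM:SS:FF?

1270712 ÷ 60 = 21178 full seconds, remainder 32 frames.
21178 s = 5 h 52 min 58 s.
Timecode: 05:52:58:32.

05:52:58:32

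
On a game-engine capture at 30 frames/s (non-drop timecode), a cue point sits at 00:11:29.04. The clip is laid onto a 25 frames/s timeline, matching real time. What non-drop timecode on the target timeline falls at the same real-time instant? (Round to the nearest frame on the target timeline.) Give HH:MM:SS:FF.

00:11:29:03

Source frame index: (0×3600 + 11×60 + 29) × 30 + 4 = 20674.
Real time: 20674 / (30) = 10337/15 s.
Target frame: (10337/15) × (25) = 51685/3 ≈ 17228.333 → 17228.
At 25 labels/s: frame 17228 → 00:11:29:03.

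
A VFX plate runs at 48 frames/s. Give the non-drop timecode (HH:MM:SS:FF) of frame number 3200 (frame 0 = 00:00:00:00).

00:01:06:32

3200 ÷ 48 = 66 full seconds, remainder 32 frames.
66 s = 0 h 1 min 6 s.
Timecode: 00:01:06:32.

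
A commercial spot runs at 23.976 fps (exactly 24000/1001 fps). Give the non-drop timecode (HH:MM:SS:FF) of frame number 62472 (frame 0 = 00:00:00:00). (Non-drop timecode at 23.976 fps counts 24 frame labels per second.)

62472 ÷ 24 = 2603 full seconds, remainder 0 frames.
2603 s = 0 h 43 min 23 s.
Timecode: 00:43:23:00.

00:43:23:00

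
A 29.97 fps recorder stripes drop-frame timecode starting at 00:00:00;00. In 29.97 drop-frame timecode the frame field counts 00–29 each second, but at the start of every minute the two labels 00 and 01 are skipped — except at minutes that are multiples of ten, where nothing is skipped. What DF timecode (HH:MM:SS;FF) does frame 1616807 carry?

14:59:07;17

Ten DF minutes hold 17982 frames, so frame 1616807 lies in block 89 (frames 1600398–1618379) with 16409 frames into that block.
The block's first minute is 1800 frames and the rest 1798 each; 16409 frames reaches minute 9, so 89 × 18 + 9 × 2 = 1620 labels have been skipped so far.
Adding those back, label number 1616807 + 1620 = 1618427 at 30 labels/s is 53947 s + 17 f = 14 h 59 min 7 s frame 17, i.e. 14:59:07;17.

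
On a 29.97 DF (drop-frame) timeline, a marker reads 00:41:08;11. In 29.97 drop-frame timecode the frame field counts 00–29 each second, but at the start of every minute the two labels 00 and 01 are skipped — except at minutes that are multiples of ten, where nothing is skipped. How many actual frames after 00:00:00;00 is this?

73977

As if non-drop at 30 labels/s: (0 × 3600 + 41 × 60 + 8) × 30 + 11 = 74051.
Minute boundaries passed: 41; those not divisible by 10: 41 − 4 = 37; dropped labels = 2 × 37 = 74.
Actual frame index = 74051 − 74 = 73977.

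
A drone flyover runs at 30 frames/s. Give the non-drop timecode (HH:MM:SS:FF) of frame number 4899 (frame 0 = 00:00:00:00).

4899 ÷ 30 = 163 full seconds, remainder 9 frames.
163 s = 0 h 2 min 43 s.
Timecode: 00:02:43:09.

00:02:43:09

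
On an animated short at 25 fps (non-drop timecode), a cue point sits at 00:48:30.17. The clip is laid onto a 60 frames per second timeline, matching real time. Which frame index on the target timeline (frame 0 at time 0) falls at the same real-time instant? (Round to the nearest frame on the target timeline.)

frame 174641

Source frame index: (0×3600 + 48×60 + 30) × 25 + 17 = 72767.
Real time: 72767 / (25) = 72767/25 s.
Target frame: (72767/25) × (60) = 873204/5 ≈ 174640.800 → 174641.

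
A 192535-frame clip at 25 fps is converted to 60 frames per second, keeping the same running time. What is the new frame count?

Target frames = source frames × (target rate / source rate) = 192535 × (60)/(25) = 192535 × 12/5 = 462084.

462084 frames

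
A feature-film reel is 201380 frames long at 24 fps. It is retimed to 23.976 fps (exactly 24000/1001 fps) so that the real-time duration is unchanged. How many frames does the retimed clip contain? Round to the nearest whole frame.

Frames at target rate = 201380 × (24000/1001) / (24) = 201380000/1001 ≈ 201178.821.
Nearest whole frame: 201179.

201179 frames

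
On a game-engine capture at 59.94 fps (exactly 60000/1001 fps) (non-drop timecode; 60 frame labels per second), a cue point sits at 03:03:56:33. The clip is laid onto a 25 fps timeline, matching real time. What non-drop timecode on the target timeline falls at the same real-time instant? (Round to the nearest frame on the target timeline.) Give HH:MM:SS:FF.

03:04:07:15

Source frame index: (3×3600 + 3×60 + 56) × 60 + 33 = 662193.
Real time: 662193 / (60000/1001) = 220951731/20000 s.
Target frame: (220951731/20000) × (25) = 220951731/800 ≈ 276189.664 → 276190.
At 25 labels/s: frame 276190 → 03:04:07:15.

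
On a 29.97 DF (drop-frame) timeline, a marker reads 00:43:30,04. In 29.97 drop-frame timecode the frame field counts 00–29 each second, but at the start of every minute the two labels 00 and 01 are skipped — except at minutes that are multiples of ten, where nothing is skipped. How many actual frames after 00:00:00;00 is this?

Complete 10-minute blocks: 4, each 17982 frames → 71928.
Remaining 3 whole minutes in the current block: 1800 + 2 × 1798 = 5396 frames.
Within the current minute: 30 × 30 + 4 − 2 = 902 (labels ;00/;01 skipped at this minute). Total = 71928 + 5396 + 902 = 78226.

78226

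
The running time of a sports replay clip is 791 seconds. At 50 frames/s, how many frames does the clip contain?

Frames = 791 × 50 = 39550.

39550 frames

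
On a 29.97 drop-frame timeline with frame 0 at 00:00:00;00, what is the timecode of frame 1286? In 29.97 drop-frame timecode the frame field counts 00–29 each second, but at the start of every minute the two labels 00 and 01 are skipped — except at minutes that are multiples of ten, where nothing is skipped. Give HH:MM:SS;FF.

Each 10-minute DF block holds 10 × 60 × 30 − 9 × 2 = 17982 frames. 1286 ÷ 17982 → 0 full blocks, remainder 1286.
Within the partial block the first minute is 1800 frames and each further minute 1798, so 0 further minute boundaries passed. Total skipped labels = 18 × 0 + 2 × 0 = 0.
Non-drop label index = 1286 + 0 = 1286; at 30 labels/s that is 00:00:42:26, i.e. DF 00:00:42;26.

00:00:42;26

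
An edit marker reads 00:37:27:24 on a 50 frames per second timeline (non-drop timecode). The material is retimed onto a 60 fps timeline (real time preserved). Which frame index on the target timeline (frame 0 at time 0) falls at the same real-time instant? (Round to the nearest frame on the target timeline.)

Source frame index: (0×3600 + 37×60 + 27) × 50 + 24 = 112374.
Real time: 112374 / (50) = 56187/25 s.
Target frame: (56187/25) × (60) = 674244/5 ≈ 134848.800 → 134849.

frame 134849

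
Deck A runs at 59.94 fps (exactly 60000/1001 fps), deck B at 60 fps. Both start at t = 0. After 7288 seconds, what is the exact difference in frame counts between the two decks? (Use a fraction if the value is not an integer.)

A emits 60000/1001 × 7288 = 437280000/1001 frames; B emits 60 × 7288 = 437280.
Difference = 437280/1001 frames (≈ 436.8432); B is ahead of A.

437280/1001 frames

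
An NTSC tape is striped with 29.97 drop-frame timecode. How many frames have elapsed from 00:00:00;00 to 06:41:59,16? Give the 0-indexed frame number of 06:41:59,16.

722864

As if non-drop at 30 labels/s: (6 × 3600 + 41 × 60 + 59) × 30 + 16 = 723586.
Minute boundaries passed: 401; those not divisible by 10: 401 − 40 = 361; dropped labels = 2 × 361 = 722.
Actual frame index = 723586 − 722 = 722864.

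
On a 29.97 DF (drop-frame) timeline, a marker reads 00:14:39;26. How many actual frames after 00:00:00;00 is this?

26370

As if non-drop at 30 labels/s: (0 × 3600 + 14 × 60 + 39) × 30 + 26 = 26396.
Minute boundaries passed: 14; those not divisible by 10: 14 − 1 = 13; dropped labels = 2 × 13 = 26.
Actual frame index = 26396 − 26 = 26370.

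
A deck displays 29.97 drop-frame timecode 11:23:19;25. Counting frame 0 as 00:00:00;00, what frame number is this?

1228765

As if non-drop at 30 labels/s: (11 × 3600 + 23 × 60 + 19) × 30 + 25 = 1229995.
Minute boundaries passed: 683; those not divisible by 10: 683 − 68 = 615; dropped labels = 2 × 615 = 1230.
Actual frame index = 1229995 − 1230 = 1228765.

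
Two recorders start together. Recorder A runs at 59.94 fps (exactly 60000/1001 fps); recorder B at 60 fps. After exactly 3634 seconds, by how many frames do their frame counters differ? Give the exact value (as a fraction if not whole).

218040/1001 frames

A emits 60000/1001 × 3634 = 218040000/1001 frames; B emits 60 × 3634 = 218040.
Difference = 218040/1001 frames (≈ 217.8222); B is ahead of A.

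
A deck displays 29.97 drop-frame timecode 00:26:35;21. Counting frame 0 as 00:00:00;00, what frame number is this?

47823

Complete 10-minute blocks: 2, each 17982 frames → 35964.
Remaining 6 whole minutes in the current block: 1800 + 5 × 1798 = 10790 frames.
Within the current minute: 35 × 30 + 21 − 2 = 1069 (labels ;00/;01 skipped at this minute). Total = 35964 + 10790 + 1069 = 47823.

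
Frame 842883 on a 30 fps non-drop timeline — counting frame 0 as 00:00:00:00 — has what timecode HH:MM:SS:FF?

07:48:16:03

842883 ÷ 30 = 28096 full seconds, remainder 3 frames.
28096 s = 7 h 48 min 16 s.
Timecode: 07:48:16:03.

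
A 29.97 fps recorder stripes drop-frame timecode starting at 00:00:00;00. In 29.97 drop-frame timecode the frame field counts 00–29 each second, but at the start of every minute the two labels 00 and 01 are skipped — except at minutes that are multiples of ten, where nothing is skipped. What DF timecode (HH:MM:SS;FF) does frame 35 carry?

Ten DF minutes hold 17982 frames, so frame 35 lies in block 0 (frames 0–17981) with 35 frames into that block.
The block's first minute is 1800 frames and the rest 1798 each; 35 frames reaches minute 0, so 0 × 18 + 0 × 2 = 0 labels have been skipped so far.
Adding those back, label number 35 + 0 = 35 at 30 labels/s is 1 s + 5 f = 0 h 0 min 1 s frame 5, i.e. 00:00:01;05.

00:00:01;05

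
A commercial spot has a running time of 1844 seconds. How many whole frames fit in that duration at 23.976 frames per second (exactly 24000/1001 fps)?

Frames = 1844 × 24000/1001 = 44256000/1001 ≈ 44211.7882.
Complete frames: 44211.

44211 frames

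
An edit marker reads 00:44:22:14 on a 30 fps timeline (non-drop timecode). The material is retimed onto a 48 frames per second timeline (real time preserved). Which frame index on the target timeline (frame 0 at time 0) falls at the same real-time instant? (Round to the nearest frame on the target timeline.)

frame 127798

Source frame index: (0×3600 + 44×60 + 22) × 30 + 14 = 79874.
Real time: 79874 / (30) = 39937/15 s.
Target frame: (39937/15) × (48) = 638992/5 ≈ 127798.400 → 127798.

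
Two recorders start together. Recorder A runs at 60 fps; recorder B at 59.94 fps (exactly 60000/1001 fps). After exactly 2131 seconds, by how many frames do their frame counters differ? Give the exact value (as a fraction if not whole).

A emits 60 × 2131 = 127860 frames; B emits 60000/1001 × 2131 = 127860000/1001.
Difference = 127860/1001 frames (≈ 127.7323); B is behind A.

127860/1001 frames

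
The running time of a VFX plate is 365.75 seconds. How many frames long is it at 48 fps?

Frames = 365.75 × 48 = 17556.

17556 frames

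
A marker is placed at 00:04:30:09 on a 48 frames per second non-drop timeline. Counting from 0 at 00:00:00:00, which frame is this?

Total seconds to the label: (0 × 3600 + 4 × 60 + 30) = 270.
Frame index = 270 × 48 + 9 = 12969.

12969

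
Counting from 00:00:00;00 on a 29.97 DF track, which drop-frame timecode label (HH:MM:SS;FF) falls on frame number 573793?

Ten DF minutes hold 17982 frames, so frame 573793 lies in block 31 (frames 557442–575423) with 16351 frames into that block.
The block's first minute is 1800 frames and the rest 1798 each; 16351 frames reaches minute 9, so 31 × 18 + 9 × 2 = 576 labels have been skipped so far.
Adding those back, label number 573793 + 576 = 574369 at 30 labels/s is 19145 s + 19 f = 5 h 19 min 5 s frame 19, i.e. 05:19:05;19.

05:19:05;19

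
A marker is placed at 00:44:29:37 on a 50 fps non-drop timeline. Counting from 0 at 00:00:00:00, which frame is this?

frame 133487

Total seconds to the label: (0 × 3600 + 44 × 60 + 29) = 2669.
Frame index = 2669 × 50 + 37 = 133487.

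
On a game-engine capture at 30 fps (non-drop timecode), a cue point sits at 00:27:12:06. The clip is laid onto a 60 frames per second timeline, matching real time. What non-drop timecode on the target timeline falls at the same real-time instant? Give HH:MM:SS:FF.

Source frame index: (0×3600 + 27×60 + 12) × 30 + 6 = 48966.
Real time: 48966 / (30) = 8161/5 s.
Target frame: (8161/5) × (60) = 97932.
At 60 labels/s: frame 97932 → 00:27:12:12.

00:27:12:12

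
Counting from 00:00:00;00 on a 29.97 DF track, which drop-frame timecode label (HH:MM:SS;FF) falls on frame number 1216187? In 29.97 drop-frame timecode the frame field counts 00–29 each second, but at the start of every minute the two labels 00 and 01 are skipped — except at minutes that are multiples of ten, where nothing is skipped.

Ten DF minutes hold 17982 frames, so frame 1216187 lies in block 67 (frames 1204794–1222775) with 11393 frames into that block.
The block's first minute is 1800 frames and the rest 1798 each; 11393 frames reaches minute 6, so 67 × 18 + 6 × 2 = 1218 labels have been skipped so far.
Adding those back, label number 1216187 + 1218 = 1217405 at 30 labels/s is 40580 s + 5 f = 11 h 16 min 20 s frame 5, i.e. 11:16:20;05.

11:16:20;05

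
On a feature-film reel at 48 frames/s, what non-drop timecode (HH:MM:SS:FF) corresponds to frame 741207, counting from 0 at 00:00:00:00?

741207 ÷ 48 = 15441 full seconds, remainder 39 frames.
15441 s = 4 h 17 min 21 s.
Timecode: 04:17:21:39.

04:17:21:39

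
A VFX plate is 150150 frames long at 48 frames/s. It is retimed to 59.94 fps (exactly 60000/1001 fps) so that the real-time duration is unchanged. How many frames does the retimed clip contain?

Target frames = source frames × (target rate / source rate) = 150150 × (60000/1001)/(48) = 150150 × 1250/1001 = 187500.

187500 frames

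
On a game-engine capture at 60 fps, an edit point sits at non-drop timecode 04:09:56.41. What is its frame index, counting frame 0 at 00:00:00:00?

899801

Total seconds to the label: (4 × 3600 + 9 × 60 + 56) = 14996.
Frame index = 14996 × 60 + 41 = 899801.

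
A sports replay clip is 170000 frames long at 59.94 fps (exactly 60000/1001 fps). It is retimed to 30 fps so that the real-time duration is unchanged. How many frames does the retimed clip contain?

Target frames = source frames × (target rate / source rate) = 170000 × (30)/(60000/1001) = 170000 × 1001/2000 = 85085.

85085 frames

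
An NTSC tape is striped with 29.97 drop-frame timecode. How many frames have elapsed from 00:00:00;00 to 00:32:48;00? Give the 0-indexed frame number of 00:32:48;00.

Complete 10-minute blocks: 3, each 17982 frames → 53946.
Remaining 2 whole minutes in the current block: 1800 + 1 × 1798 = 3598 frames.
Within the current minute: 48 × 30 + 0 − 2 = 1438 (labels ;00/;01 skipped at this minute). Total = 53946 + 3598 + 1438 = 58982.

58982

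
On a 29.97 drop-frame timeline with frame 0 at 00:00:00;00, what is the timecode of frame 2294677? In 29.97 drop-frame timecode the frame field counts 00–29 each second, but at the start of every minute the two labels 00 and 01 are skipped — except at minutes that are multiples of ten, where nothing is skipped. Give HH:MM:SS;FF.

21:16:05;25

Ten DF minutes hold 17982 frames, so frame 2294677 lies in block 127 (frames 2283714–2301695) with 10963 frames into that block.
The block's first minute is 1800 frames and the rest 1798 each; 10963 frames reaches minute 6, so 127 × 18 + 6 × 2 = 2298 labels have been skipped so far.
Adding those back, label number 2294677 + 2298 = 2296975 at 30 labels/s is 76565 s + 25 f = 21 h 16 min 5 s frame 25, i.e. 21:16:05;25.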